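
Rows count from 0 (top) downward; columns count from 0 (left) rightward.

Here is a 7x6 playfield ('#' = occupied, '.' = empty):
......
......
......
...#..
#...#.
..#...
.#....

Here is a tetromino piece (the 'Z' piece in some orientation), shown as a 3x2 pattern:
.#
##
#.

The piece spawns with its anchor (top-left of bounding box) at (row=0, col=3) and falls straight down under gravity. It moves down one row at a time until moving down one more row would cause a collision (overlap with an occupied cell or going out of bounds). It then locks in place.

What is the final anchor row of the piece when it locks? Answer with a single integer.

Spawn at (row=0, col=3). Try each row:
  row 0: fits
  row 1: blocked -> lock at row 0

Answer: 0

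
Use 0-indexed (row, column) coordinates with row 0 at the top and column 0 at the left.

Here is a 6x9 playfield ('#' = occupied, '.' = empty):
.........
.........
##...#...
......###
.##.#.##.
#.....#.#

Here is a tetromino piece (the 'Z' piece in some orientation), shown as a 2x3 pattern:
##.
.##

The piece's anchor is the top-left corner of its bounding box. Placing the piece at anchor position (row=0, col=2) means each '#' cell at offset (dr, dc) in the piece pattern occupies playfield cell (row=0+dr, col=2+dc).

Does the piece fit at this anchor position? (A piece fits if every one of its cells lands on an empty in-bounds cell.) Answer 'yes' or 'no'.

Answer: yes

Derivation:
Check each piece cell at anchor (0, 2):
  offset (0,0) -> (0,2): empty -> OK
  offset (0,1) -> (0,3): empty -> OK
  offset (1,1) -> (1,3): empty -> OK
  offset (1,2) -> (1,4): empty -> OK
All cells valid: yes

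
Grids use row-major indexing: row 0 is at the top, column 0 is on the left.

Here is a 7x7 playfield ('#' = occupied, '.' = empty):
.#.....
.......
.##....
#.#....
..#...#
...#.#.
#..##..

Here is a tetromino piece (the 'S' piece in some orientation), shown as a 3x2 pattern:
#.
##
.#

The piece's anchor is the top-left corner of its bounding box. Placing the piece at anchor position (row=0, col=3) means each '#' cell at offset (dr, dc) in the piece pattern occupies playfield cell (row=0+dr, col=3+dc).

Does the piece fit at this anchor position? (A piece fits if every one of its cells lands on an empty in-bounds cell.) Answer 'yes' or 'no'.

Check each piece cell at anchor (0, 3):
  offset (0,0) -> (0,3): empty -> OK
  offset (1,0) -> (1,3): empty -> OK
  offset (1,1) -> (1,4): empty -> OK
  offset (2,1) -> (2,4): empty -> OK
All cells valid: yes

Answer: yes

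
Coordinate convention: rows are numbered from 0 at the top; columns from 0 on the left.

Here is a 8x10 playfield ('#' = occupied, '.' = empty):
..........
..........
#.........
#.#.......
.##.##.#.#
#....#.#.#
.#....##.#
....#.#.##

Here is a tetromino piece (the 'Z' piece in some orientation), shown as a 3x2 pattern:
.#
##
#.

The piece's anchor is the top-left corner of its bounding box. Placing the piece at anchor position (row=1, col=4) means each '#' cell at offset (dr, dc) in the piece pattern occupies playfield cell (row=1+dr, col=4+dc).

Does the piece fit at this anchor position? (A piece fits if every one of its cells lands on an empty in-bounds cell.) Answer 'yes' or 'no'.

Check each piece cell at anchor (1, 4):
  offset (0,1) -> (1,5): empty -> OK
  offset (1,0) -> (2,4): empty -> OK
  offset (1,1) -> (2,5): empty -> OK
  offset (2,0) -> (3,4): empty -> OK
All cells valid: yes

Answer: yes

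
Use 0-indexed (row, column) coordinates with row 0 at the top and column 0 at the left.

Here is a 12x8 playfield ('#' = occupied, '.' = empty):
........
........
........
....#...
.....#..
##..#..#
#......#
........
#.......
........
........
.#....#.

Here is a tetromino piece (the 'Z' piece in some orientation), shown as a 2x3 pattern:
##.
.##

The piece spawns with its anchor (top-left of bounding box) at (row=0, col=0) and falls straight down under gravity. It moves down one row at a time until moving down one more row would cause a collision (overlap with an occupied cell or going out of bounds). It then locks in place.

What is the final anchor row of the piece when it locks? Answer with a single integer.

Answer: 3

Derivation:
Spawn at (row=0, col=0). Try each row:
  row 0: fits
  row 1: fits
  row 2: fits
  row 3: fits
  row 4: blocked -> lock at row 3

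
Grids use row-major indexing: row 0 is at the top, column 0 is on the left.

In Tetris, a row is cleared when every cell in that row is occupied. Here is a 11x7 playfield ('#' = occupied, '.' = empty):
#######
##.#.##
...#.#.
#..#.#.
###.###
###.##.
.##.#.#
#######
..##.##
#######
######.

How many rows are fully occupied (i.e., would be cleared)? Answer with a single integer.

Check each row:
  row 0: 0 empty cells -> FULL (clear)
  row 1: 2 empty cells -> not full
  row 2: 5 empty cells -> not full
  row 3: 4 empty cells -> not full
  row 4: 1 empty cell -> not full
  row 5: 2 empty cells -> not full
  row 6: 3 empty cells -> not full
  row 7: 0 empty cells -> FULL (clear)
  row 8: 3 empty cells -> not full
  row 9: 0 empty cells -> FULL (clear)
  row 10: 1 empty cell -> not full
Total rows cleared: 3

Answer: 3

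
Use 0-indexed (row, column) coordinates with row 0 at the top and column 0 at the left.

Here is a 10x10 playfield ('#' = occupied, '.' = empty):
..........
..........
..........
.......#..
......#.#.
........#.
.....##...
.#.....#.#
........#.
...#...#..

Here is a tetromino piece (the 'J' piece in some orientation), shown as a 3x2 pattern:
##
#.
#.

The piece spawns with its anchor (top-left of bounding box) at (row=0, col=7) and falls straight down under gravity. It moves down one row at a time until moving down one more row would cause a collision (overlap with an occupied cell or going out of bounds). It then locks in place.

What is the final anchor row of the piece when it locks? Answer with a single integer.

Spawn at (row=0, col=7). Try each row:
  row 0: fits
  row 1: blocked -> lock at row 0

Answer: 0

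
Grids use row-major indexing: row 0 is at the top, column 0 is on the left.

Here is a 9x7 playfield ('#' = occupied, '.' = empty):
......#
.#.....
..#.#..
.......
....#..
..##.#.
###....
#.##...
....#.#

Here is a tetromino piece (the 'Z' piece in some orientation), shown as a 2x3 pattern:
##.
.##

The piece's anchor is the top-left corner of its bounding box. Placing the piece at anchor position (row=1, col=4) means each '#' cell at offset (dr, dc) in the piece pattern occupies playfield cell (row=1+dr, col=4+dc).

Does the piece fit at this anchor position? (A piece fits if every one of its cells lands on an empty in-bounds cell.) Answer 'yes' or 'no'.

Check each piece cell at anchor (1, 4):
  offset (0,0) -> (1,4): empty -> OK
  offset (0,1) -> (1,5): empty -> OK
  offset (1,1) -> (2,5): empty -> OK
  offset (1,2) -> (2,6): empty -> OK
All cells valid: yes

Answer: yes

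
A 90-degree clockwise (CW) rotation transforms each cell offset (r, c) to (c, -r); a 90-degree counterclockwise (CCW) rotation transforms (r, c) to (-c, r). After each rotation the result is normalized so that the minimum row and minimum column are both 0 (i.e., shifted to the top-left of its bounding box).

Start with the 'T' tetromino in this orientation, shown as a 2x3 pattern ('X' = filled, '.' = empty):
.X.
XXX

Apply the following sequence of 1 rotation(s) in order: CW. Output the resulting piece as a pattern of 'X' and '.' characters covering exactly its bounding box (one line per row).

Start:
.X.
XXX
After rotation 1 (CW):
X.
XX
X.

Answer: X.
XX
X.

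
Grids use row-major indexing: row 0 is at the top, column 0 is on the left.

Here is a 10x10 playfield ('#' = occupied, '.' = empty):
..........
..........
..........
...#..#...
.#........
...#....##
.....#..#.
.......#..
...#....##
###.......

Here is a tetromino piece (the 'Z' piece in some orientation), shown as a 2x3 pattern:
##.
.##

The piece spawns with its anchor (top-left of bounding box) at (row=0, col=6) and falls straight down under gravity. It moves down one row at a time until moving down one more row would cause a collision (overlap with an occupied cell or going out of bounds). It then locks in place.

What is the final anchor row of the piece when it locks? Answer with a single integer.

Answer: 2

Derivation:
Spawn at (row=0, col=6). Try each row:
  row 0: fits
  row 1: fits
  row 2: fits
  row 3: blocked -> lock at row 2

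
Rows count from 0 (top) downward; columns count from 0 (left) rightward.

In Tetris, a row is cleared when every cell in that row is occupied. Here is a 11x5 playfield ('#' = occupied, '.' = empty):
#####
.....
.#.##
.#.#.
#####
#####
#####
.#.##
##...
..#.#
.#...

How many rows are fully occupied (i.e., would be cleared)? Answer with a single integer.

Check each row:
  row 0: 0 empty cells -> FULL (clear)
  row 1: 5 empty cells -> not full
  row 2: 2 empty cells -> not full
  row 3: 3 empty cells -> not full
  row 4: 0 empty cells -> FULL (clear)
  row 5: 0 empty cells -> FULL (clear)
  row 6: 0 empty cells -> FULL (clear)
  row 7: 2 empty cells -> not full
  row 8: 3 empty cells -> not full
  row 9: 3 empty cells -> not full
  row 10: 4 empty cells -> not full
Total rows cleared: 4

Answer: 4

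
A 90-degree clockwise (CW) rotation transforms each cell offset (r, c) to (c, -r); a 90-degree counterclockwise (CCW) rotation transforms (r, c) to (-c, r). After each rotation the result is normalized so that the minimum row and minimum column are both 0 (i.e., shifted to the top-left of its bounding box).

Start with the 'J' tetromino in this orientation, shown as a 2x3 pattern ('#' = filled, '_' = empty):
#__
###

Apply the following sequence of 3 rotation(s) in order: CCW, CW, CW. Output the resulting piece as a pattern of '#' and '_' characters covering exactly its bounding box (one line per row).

Start:
#__
###
After rotation 1 (CCW):
_#
_#
##
After rotation 2 (CW):
#__
###
After rotation 3 (CW):
##
#_
#_

Answer: ##
#_
#_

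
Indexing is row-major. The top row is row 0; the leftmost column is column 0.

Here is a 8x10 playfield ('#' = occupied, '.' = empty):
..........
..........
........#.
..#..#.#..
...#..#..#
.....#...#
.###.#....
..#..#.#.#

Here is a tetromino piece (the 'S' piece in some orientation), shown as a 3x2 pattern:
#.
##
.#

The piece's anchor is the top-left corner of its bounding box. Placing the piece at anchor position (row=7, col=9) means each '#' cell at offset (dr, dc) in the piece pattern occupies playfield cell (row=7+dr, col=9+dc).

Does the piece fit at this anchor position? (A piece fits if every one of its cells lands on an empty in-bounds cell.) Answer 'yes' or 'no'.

Answer: no

Derivation:
Check each piece cell at anchor (7, 9):
  offset (0,0) -> (7,9): occupied ('#') -> FAIL
  offset (1,0) -> (8,9): out of bounds -> FAIL
  offset (1,1) -> (8,10): out of bounds -> FAIL
  offset (2,1) -> (9,10): out of bounds -> FAIL
All cells valid: no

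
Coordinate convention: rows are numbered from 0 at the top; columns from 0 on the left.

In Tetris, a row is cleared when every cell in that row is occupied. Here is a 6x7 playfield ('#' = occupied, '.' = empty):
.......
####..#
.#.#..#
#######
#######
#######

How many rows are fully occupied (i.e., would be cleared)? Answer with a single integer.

Answer: 3

Derivation:
Check each row:
  row 0: 7 empty cells -> not full
  row 1: 2 empty cells -> not full
  row 2: 4 empty cells -> not full
  row 3: 0 empty cells -> FULL (clear)
  row 4: 0 empty cells -> FULL (clear)
  row 5: 0 empty cells -> FULL (clear)
Total rows cleared: 3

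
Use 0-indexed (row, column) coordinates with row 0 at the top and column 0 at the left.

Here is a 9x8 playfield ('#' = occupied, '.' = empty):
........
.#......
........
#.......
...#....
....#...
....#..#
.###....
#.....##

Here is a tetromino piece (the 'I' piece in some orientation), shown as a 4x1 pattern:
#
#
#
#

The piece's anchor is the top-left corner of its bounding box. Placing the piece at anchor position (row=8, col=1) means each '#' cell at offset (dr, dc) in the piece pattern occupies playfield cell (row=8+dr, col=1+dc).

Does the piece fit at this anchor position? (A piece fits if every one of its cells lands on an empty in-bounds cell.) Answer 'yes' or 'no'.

Answer: no

Derivation:
Check each piece cell at anchor (8, 1):
  offset (0,0) -> (8,1): empty -> OK
  offset (1,0) -> (9,1): out of bounds -> FAIL
  offset (2,0) -> (10,1): out of bounds -> FAIL
  offset (3,0) -> (11,1): out of bounds -> FAIL
All cells valid: no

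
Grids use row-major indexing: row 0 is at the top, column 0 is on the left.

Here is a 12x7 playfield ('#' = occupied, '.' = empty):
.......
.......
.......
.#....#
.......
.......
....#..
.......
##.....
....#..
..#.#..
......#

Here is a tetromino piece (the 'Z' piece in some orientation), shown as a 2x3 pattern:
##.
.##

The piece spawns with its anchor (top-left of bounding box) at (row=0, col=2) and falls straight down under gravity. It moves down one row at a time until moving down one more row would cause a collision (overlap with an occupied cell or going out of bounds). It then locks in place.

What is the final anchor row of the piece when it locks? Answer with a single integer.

Spawn at (row=0, col=2). Try each row:
  row 0: fits
  row 1: fits
  row 2: fits
  row 3: fits
  row 4: fits
  row 5: blocked -> lock at row 4

Answer: 4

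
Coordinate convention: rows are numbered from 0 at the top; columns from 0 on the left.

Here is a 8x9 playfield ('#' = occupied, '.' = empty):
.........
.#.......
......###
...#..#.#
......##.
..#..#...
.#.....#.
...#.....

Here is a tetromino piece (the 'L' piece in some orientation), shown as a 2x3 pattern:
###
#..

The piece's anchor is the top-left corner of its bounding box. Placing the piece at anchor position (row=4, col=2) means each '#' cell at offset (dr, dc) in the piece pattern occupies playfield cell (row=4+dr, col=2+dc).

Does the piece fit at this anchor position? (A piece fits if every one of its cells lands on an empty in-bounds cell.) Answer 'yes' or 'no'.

Check each piece cell at anchor (4, 2):
  offset (0,0) -> (4,2): empty -> OK
  offset (0,1) -> (4,3): empty -> OK
  offset (0,2) -> (4,4): empty -> OK
  offset (1,0) -> (5,2): occupied ('#') -> FAIL
All cells valid: no

Answer: no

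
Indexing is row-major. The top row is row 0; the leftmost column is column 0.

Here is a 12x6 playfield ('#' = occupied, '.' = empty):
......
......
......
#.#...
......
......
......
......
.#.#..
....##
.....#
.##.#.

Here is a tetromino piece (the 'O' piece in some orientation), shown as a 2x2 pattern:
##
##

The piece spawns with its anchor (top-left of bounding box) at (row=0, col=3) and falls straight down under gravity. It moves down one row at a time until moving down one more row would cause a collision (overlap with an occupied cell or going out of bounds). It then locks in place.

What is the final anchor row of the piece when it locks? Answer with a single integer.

Spawn at (row=0, col=3). Try each row:
  row 0: fits
  row 1: fits
  row 2: fits
  row 3: fits
  row 4: fits
  row 5: fits
  row 6: fits
  row 7: blocked -> lock at row 6

Answer: 6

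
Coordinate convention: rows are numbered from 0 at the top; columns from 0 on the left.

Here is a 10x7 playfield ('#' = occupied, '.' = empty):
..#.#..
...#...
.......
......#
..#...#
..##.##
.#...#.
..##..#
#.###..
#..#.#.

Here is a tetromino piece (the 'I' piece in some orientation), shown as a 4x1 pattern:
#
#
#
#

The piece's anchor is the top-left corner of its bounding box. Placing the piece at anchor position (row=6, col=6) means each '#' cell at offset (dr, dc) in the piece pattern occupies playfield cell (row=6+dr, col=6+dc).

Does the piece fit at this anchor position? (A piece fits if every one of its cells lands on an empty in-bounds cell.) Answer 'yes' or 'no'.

Answer: no

Derivation:
Check each piece cell at anchor (6, 6):
  offset (0,0) -> (6,6): empty -> OK
  offset (1,0) -> (7,6): occupied ('#') -> FAIL
  offset (2,0) -> (8,6): empty -> OK
  offset (3,0) -> (9,6): empty -> OK
All cells valid: no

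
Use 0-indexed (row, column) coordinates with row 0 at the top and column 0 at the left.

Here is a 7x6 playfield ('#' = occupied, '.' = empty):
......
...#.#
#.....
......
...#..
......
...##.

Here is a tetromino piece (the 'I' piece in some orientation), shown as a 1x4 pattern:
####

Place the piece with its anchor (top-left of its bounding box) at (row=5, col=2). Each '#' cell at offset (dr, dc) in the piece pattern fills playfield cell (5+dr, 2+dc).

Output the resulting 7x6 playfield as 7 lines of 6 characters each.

Fill (5+0,2+0) = (5,2)
Fill (5+0,2+1) = (5,3)
Fill (5+0,2+2) = (5,4)
Fill (5+0,2+3) = (5,5)

Answer: ......
...#.#
#.....
......
...#..
..####
...##.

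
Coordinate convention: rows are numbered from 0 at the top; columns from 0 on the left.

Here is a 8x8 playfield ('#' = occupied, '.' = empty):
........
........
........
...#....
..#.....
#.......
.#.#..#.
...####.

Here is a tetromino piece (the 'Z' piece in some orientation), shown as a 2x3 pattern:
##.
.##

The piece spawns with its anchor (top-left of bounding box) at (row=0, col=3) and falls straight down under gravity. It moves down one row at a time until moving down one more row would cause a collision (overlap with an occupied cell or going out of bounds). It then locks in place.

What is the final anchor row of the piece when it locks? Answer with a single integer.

Answer: 2

Derivation:
Spawn at (row=0, col=3). Try each row:
  row 0: fits
  row 1: fits
  row 2: fits
  row 3: blocked -> lock at row 2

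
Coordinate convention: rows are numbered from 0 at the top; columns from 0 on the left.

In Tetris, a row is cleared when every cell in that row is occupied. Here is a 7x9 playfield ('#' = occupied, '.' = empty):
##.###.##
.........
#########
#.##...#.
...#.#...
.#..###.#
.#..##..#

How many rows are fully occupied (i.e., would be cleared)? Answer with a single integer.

Check each row:
  row 0: 2 empty cells -> not full
  row 1: 9 empty cells -> not full
  row 2: 0 empty cells -> FULL (clear)
  row 3: 5 empty cells -> not full
  row 4: 7 empty cells -> not full
  row 5: 4 empty cells -> not full
  row 6: 5 empty cells -> not full
Total rows cleared: 1

Answer: 1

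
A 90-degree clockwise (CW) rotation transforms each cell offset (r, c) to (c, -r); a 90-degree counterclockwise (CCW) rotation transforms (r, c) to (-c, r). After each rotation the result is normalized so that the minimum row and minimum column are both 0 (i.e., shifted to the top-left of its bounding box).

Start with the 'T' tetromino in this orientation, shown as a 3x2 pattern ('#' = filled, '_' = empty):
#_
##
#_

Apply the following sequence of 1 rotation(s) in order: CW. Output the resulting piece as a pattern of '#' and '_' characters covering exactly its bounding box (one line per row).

Answer: ###
_#_

Derivation:
Start:
#_
##
#_
After rotation 1 (CW):
###
_#_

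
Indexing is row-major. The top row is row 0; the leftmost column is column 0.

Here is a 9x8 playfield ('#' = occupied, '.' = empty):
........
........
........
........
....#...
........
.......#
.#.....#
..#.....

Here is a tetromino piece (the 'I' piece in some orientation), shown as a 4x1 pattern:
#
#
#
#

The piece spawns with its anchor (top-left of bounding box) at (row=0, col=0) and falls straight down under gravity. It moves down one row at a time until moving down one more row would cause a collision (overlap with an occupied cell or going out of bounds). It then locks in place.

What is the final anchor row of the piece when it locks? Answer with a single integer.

Spawn at (row=0, col=0). Try each row:
  row 0: fits
  row 1: fits
  row 2: fits
  row 3: fits
  row 4: fits
  row 5: fits
  row 6: blocked -> lock at row 5

Answer: 5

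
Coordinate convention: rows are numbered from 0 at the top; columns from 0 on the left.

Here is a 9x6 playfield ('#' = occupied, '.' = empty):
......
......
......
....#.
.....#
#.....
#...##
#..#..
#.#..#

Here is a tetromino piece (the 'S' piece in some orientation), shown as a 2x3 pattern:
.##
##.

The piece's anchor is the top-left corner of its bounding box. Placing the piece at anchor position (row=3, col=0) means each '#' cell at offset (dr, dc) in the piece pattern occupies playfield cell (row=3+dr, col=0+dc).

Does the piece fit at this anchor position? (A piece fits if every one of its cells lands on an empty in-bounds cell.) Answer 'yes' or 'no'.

Check each piece cell at anchor (3, 0):
  offset (0,1) -> (3,1): empty -> OK
  offset (0,2) -> (3,2): empty -> OK
  offset (1,0) -> (4,0): empty -> OK
  offset (1,1) -> (4,1): empty -> OK
All cells valid: yes

Answer: yes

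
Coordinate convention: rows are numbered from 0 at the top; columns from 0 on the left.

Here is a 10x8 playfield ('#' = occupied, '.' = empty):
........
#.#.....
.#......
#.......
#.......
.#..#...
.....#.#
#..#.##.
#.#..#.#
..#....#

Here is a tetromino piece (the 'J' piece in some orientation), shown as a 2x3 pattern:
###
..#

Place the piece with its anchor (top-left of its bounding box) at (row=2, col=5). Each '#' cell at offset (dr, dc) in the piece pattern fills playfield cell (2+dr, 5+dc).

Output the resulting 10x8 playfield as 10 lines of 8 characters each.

Fill (2+0,5+0) = (2,5)
Fill (2+0,5+1) = (2,6)
Fill (2+0,5+2) = (2,7)
Fill (2+1,5+2) = (3,7)

Answer: ........
#.#.....
.#...###
#......#
#.......
.#..#...
.....#.#
#..#.##.
#.#..#.#
..#....#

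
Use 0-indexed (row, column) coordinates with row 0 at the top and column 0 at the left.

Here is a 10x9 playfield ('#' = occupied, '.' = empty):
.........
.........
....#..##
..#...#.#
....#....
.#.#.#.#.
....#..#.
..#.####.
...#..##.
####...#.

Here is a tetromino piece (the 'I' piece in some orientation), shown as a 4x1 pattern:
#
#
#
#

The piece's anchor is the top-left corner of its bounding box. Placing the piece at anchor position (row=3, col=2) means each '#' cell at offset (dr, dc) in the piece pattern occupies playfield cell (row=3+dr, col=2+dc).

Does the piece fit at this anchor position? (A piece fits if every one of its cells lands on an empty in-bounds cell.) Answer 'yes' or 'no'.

Check each piece cell at anchor (3, 2):
  offset (0,0) -> (3,2): occupied ('#') -> FAIL
  offset (1,0) -> (4,2): empty -> OK
  offset (2,0) -> (5,2): empty -> OK
  offset (3,0) -> (6,2): empty -> OK
All cells valid: no

Answer: no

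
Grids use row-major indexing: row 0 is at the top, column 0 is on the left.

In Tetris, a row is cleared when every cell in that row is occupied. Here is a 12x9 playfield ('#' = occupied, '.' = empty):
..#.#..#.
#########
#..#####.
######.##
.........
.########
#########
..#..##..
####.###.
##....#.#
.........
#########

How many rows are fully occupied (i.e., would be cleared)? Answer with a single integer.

Answer: 3

Derivation:
Check each row:
  row 0: 6 empty cells -> not full
  row 1: 0 empty cells -> FULL (clear)
  row 2: 3 empty cells -> not full
  row 3: 1 empty cell -> not full
  row 4: 9 empty cells -> not full
  row 5: 1 empty cell -> not full
  row 6: 0 empty cells -> FULL (clear)
  row 7: 6 empty cells -> not full
  row 8: 2 empty cells -> not full
  row 9: 5 empty cells -> not full
  row 10: 9 empty cells -> not full
  row 11: 0 empty cells -> FULL (clear)
Total rows cleared: 3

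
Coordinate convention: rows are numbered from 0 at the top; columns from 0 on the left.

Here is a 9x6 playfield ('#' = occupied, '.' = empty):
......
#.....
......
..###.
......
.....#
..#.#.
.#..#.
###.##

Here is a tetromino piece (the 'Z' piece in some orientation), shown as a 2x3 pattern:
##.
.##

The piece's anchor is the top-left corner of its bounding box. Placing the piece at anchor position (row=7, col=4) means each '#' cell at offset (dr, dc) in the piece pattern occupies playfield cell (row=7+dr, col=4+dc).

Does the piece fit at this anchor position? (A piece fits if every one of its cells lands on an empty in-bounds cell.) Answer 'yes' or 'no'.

Answer: no

Derivation:
Check each piece cell at anchor (7, 4):
  offset (0,0) -> (7,4): occupied ('#') -> FAIL
  offset (0,1) -> (7,5): empty -> OK
  offset (1,1) -> (8,5): occupied ('#') -> FAIL
  offset (1,2) -> (8,6): out of bounds -> FAIL
All cells valid: no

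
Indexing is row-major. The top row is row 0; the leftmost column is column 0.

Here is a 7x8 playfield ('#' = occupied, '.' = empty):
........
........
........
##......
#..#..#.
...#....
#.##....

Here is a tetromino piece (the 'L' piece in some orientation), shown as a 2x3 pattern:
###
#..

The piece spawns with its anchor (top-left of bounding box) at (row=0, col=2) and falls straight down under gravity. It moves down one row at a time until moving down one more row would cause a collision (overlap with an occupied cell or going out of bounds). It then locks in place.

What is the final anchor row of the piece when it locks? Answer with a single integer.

Spawn at (row=0, col=2). Try each row:
  row 0: fits
  row 1: fits
  row 2: fits
  row 3: fits
  row 4: blocked -> lock at row 3

Answer: 3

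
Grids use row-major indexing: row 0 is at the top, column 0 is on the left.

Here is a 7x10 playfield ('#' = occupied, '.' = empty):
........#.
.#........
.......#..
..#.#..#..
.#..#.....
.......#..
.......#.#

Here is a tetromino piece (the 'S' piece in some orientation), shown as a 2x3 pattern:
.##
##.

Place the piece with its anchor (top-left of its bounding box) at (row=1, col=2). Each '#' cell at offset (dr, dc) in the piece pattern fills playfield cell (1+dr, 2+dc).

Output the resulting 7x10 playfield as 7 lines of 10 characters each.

Answer: ........#.
.#.##.....
..##...#..
..#.#..#..
.#..#.....
.......#..
.......#.#

Derivation:
Fill (1+0,2+1) = (1,3)
Fill (1+0,2+2) = (1,4)
Fill (1+1,2+0) = (2,2)
Fill (1+1,2+1) = (2,3)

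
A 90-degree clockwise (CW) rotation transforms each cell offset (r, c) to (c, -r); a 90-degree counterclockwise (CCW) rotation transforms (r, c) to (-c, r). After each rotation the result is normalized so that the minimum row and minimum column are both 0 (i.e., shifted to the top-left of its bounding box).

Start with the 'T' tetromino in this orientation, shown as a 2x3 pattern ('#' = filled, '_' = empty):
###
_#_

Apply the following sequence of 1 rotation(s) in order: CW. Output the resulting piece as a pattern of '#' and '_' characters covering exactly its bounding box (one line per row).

Answer: _#
##
_#

Derivation:
Start:
###
_#_
After rotation 1 (CW):
_#
##
_#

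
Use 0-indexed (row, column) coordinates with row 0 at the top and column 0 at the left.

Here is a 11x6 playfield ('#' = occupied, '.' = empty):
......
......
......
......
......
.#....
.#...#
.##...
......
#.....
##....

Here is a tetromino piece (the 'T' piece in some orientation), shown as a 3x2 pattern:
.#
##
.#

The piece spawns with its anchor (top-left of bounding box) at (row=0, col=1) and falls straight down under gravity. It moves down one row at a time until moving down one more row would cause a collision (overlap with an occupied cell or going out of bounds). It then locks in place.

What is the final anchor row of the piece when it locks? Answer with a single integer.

Answer: 3

Derivation:
Spawn at (row=0, col=1). Try each row:
  row 0: fits
  row 1: fits
  row 2: fits
  row 3: fits
  row 4: blocked -> lock at row 3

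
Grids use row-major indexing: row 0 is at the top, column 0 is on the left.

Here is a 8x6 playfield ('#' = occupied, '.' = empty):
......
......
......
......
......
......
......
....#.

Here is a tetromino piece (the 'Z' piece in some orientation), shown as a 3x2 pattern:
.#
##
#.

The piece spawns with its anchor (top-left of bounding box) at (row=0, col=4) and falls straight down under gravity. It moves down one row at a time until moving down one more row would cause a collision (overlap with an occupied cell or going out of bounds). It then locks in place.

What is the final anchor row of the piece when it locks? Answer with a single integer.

Spawn at (row=0, col=4). Try each row:
  row 0: fits
  row 1: fits
  row 2: fits
  row 3: fits
  row 4: fits
  row 5: blocked -> lock at row 4

Answer: 4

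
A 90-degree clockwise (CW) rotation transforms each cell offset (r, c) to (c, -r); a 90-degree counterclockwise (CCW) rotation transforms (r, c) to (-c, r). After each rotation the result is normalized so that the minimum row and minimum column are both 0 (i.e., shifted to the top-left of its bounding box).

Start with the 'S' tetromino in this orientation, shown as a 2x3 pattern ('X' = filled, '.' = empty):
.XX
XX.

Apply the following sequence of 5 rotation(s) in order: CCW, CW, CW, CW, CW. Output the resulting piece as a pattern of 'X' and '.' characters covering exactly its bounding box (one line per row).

Answer: X.
XX
.X

Derivation:
Start:
.XX
XX.
After rotation 1 (CCW):
X.
XX
.X
After rotation 2 (CW):
.XX
XX.
After rotation 3 (CW):
X.
XX
.X
After rotation 4 (CW):
.XX
XX.
After rotation 5 (CW):
X.
XX
.X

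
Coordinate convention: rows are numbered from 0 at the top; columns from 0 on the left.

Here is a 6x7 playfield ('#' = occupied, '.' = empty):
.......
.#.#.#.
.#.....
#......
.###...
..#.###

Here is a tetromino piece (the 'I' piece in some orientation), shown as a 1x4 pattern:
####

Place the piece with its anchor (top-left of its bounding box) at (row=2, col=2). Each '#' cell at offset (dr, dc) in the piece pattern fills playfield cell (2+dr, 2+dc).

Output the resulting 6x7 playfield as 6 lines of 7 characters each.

Answer: .......
.#.#.#.
.#####.
#......
.###...
..#.###

Derivation:
Fill (2+0,2+0) = (2,2)
Fill (2+0,2+1) = (2,3)
Fill (2+0,2+2) = (2,4)
Fill (2+0,2+3) = (2,5)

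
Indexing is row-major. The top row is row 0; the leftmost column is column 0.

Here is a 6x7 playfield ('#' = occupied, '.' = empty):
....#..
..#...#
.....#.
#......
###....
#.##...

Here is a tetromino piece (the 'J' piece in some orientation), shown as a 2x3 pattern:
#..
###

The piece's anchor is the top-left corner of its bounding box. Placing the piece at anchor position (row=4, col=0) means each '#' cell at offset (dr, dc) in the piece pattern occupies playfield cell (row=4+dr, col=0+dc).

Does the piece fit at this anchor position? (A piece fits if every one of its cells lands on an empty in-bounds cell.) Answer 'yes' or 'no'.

Check each piece cell at anchor (4, 0):
  offset (0,0) -> (4,0): occupied ('#') -> FAIL
  offset (1,0) -> (5,0): occupied ('#') -> FAIL
  offset (1,1) -> (5,1): empty -> OK
  offset (1,2) -> (5,2): occupied ('#') -> FAIL
All cells valid: no

Answer: no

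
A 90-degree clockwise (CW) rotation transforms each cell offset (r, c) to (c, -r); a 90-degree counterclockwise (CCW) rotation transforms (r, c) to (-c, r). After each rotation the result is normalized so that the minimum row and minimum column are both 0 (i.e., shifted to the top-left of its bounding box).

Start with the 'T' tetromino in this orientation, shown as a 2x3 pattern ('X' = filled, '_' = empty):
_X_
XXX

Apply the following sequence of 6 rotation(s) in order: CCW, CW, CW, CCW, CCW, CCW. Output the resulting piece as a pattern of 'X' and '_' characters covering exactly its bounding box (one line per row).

Start:
_X_
XXX
After rotation 1 (CCW):
_X
XX
_X
After rotation 2 (CW):
_X_
XXX
After rotation 3 (CW):
X_
XX
X_
After rotation 4 (CCW):
_X_
XXX
After rotation 5 (CCW):
_X
XX
_X
After rotation 6 (CCW):
XXX
_X_

Answer: XXX
_X_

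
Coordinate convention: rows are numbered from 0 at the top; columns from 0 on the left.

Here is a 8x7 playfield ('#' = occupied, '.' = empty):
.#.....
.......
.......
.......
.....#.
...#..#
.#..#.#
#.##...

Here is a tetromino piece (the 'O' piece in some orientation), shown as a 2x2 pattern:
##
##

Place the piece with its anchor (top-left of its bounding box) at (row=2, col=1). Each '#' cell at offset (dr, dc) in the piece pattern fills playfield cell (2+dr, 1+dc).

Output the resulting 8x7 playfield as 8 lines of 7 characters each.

Fill (2+0,1+0) = (2,1)
Fill (2+0,1+1) = (2,2)
Fill (2+1,1+0) = (3,1)
Fill (2+1,1+1) = (3,2)

Answer: .#.....
.......
.##....
.##....
.....#.
...#..#
.#..#.#
#.##...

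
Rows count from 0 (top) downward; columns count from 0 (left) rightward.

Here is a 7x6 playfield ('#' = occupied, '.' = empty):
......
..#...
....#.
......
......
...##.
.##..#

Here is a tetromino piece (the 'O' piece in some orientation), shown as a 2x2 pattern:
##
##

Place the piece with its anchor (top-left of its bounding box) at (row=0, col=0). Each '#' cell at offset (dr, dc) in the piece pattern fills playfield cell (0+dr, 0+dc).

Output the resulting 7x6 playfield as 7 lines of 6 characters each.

Answer: ##....
###...
....#.
......
......
...##.
.##..#

Derivation:
Fill (0+0,0+0) = (0,0)
Fill (0+0,0+1) = (0,1)
Fill (0+1,0+0) = (1,0)
Fill (0+1,0+1) = (1,1)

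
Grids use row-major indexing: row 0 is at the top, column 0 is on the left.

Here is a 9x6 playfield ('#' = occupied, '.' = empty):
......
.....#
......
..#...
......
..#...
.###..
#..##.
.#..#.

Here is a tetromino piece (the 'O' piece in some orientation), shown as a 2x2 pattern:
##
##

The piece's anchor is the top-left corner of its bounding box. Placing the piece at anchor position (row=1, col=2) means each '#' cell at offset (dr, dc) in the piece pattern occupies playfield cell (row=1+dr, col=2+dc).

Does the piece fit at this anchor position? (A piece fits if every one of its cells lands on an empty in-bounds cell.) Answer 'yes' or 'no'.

Answer: yes

Derivation:
Check each piece cell at anchor (1, 2):
  offset (0,0) -> (1,2): empty -> OK
  offset (0,1) -> (1,3): empty -> OK
  offset (1,0) -> (2,2): empty -> OK
  offset (1,1) -> (2,3): empty -> OK
All cells valid: yes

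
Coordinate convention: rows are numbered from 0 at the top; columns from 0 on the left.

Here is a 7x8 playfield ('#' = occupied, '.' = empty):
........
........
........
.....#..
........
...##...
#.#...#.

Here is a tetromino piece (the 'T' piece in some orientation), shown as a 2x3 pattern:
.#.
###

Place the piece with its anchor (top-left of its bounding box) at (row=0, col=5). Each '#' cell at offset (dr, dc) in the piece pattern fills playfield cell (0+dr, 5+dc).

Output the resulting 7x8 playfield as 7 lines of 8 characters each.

Fill (0+0,5+1) = (0,6)
Fill (0+1,5+0) = (1,5)
Fill (0+1,5+1) = (1,6)
Fill (0+1,5+2) = (1,7)

Answer: ......#.
.....###
........
.....#..
........
...##...
#.#...#.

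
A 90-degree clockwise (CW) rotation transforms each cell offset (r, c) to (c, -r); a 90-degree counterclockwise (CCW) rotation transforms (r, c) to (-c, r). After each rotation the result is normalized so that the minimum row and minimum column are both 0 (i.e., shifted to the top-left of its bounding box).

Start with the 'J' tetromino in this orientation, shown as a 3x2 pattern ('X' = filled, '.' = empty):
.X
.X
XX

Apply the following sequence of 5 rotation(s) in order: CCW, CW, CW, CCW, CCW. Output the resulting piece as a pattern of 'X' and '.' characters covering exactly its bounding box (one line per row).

Start:
.X
.X
XX
After rotation 1 (CCW):
XXX
..X
After rotation 2 (CW):
.X
.X
XX
After rotation 3 (CW):
X..
XXX
After rotation 4 (CCW):
.X
.X
XX
After rotation 5 (CCW):
XXX
..X

Answer: XXX
..X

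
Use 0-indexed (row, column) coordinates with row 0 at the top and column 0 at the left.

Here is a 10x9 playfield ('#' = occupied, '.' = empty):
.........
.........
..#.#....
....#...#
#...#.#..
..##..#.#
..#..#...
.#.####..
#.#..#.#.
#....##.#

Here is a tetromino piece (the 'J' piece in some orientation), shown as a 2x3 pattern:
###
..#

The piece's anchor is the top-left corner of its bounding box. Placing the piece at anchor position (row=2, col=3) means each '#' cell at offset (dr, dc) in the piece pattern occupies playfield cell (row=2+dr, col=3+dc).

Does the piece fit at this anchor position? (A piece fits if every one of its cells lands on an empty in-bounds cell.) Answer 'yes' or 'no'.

Answer: no

Derivation:
Check each piece cell at anchor (2, 3):
  offset (0,0) -> (2,3): empty -> OK
  offset (0,1) -> (2,4): occupied ('#') -> FAIL
  offset (0,2) -> (2,5): empty -> OK
  offset (1,2) -> (3,5): empty -> OK
All cells valid: no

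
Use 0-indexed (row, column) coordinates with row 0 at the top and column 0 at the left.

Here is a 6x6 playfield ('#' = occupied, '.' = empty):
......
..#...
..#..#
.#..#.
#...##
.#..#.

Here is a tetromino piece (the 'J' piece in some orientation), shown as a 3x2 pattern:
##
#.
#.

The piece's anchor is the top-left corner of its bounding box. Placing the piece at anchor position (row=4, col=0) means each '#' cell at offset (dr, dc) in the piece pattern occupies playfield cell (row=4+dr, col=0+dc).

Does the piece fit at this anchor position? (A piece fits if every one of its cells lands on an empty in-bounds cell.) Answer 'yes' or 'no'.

Check each piece cell at anchor (4, 0):
  offset (0,0) -> (4,0): occupied ('#') -> FAIL
  offset (0,1) -> (4,1): empty -> OK
  offset (1,0) -> (5,0): empty -> OK
  offset (2,0) -> (6,0): out of bounds -> FAIL
All cells valid: no

Answer: no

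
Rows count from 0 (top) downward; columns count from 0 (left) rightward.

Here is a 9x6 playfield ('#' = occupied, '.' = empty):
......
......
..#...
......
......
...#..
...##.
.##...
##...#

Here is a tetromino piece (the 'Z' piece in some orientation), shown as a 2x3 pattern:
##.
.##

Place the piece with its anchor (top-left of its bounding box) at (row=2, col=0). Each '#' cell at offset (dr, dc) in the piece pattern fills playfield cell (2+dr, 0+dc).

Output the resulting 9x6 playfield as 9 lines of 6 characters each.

Fill (2+0,0+0) = (2,0)
Fill (2+0,0+1) = (2,1)
Fill (2+1,0+1) = (3,1)
Fill (2+1,0+2) = (3,2)

Answer: ......
......
###...
.##...
......
...#..
...##.
.##...
##...#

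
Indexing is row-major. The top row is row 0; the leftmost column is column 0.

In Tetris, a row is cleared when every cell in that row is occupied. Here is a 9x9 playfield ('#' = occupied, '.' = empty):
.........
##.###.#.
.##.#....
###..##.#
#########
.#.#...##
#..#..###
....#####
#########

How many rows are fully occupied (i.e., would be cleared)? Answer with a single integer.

Answer: 2

Derivation:
Check each row:
  row 0: 9 empty cells -> not full
  row 1: 3 empty cells -> not full
  row 2: 6 empty cells -> not full
  row 3: 3 empty cells -> not full
  row 4: 0 empty cells -> FULL (clear)
  row 5: 5 empty cells -> not full
  row 6: 4 empty cells -> not full
  row 7: 4 empty cells -> not full
  row 8: 0 empty cells -> FULL (clear)
Total rows cleared: 2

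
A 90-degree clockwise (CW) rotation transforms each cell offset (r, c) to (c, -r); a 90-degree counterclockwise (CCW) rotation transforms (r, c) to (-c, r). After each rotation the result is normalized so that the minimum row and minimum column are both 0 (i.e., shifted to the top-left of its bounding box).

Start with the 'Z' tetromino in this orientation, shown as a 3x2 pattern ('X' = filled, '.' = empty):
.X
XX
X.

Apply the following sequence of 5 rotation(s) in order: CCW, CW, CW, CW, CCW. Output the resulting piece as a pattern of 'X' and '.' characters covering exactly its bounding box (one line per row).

Start:
.X
XX
X.
After rotation 1 (CCW):
XX.
.XX
After rotation 2 (CW):
.X
XX
X.
After rotation 3 (CW):
XX.
.XX
After rotation 4 (CW):
.X
XX
X.
After rotation 5 (CCW):
XX.
.XX

Answer: XX.
.XX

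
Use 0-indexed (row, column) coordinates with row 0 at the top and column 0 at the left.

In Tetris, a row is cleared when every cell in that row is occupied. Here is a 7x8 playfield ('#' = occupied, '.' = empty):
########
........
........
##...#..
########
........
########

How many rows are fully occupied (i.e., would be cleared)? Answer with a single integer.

Answer: 3

Derivation:
Check each row:
  row 0: 0 empty cells -> FULL (clear)
  row 1: 8 empty cells -> not full
  row 2: 8 empty cells -> not full
  row 3: 5 empty cells -> not full
  row 4: 0 empty cells -> FULL (clear)
  row 5: 8 empty cells -> not full
  row 6: 0 empty cells -> FULL (clear)
Total rows cleared: 3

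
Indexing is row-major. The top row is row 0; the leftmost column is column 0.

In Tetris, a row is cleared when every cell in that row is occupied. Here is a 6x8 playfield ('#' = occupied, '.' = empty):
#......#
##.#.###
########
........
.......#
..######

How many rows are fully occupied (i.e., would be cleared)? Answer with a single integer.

Answer: 1

Derivation:
Check each row:
  row 0: 6 empty cells -> not full
  row 1: 2 empty cells -> not full
  row 2: 0 empty cells -> FULL (clear)
  row 3: 8 empty cells -> not full
  row 4: 7 empty cells -> not full
  row 5: 2 empty cells -> not full
Total rows cleared: 1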